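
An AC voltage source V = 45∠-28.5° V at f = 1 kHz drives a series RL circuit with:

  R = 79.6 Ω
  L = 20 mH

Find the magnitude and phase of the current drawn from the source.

Step 1 — Angular frequency: ω = 2π·f = 2π·1000 = 6283 rad/s.
Step 2 — Component impedances:
  R: Z = R = 79.6 Ω
  L: Z = jωL = j·6283·0.02 = 0 + j125.7 Ω
Step 3 — Series combination: Z_total = R + L = 79.6 + j125.7 Ω = 148.8∠57.6° Ω.
Step 4 — Source phasor: V = 45∠-28.5° V = 39.55 - j21.47 V.
Step 5 — Ohm's law: I = V / Z_total = (39.55 - j21.47) / (79.6 + j125.7) = 0.02032 - j0.3018 A.
Step 6 — Convert to polar: |I| = 0.3025 A, ∠I = -86.1°.

I = 0.3025∠-86.1° A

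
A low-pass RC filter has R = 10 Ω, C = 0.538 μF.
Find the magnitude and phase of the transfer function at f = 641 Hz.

Step 1 — Angular frequency: ω = 2π·641 = 4028 rad/s.
Step 2 — Transfer function: H(jω) = 1/(1 + jωRC).
Step 3 — Denominator: 1 + jωRC = 1 + j·4028·10·5.38e-07 = 1 + j0.02167.
Step 4 — H = 0.9995 - j0.02166.
Step 5 — Magnitude: |H| = 0.9998 (-0.0 dB); phase: φ = -1.2°.

|H| = 0.9998 (-0.0 dB), φ = -1.2°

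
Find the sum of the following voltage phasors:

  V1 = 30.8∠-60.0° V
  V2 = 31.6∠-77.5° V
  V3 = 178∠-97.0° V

Step 1 — Convert each phasor to rectangular form:
  V1 = 30.8·(cos(-60.0°) + j·sin(-60.0°)) = 15.4 - j26.67 V
  V2 = 31.6·(cos(-77.5°) + j·sin(-77.5°)) = 6.839 - j30.85 V
  V3 = 178·(cos(-97.0°) + j·sin(-97.0°)) = -21.69 - j176.7 V
Step 2 — Sum components: V_total = 0.5467 - j234.2 V.
Step 3 — Convert to polar: |V_total| = 234.2 V, ∠V_total = -89.9°.

V_total = 234.2∠-89.9° V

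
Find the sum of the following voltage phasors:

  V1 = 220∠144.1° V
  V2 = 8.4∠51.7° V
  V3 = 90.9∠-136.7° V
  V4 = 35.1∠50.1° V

Step 1 — Convert each phasor to rectangular form:
  V1 = 220·(cos(144.1°) + j·sin(144.1°)) = -178.2 + j129 V
  V2 = 8.4·(cos(51.7°) + j·sin(51.7°)) = 5.206 + j6.592 V
  V3 = 90.9·(cos(-136.7°) + j·sin(-136.7°)) = -66.15 - j62.34 V
  V4 = 35.1·(cos(50.1°) + j·sin(50.1°)) = 22.51 + j26.93 V
Step 2 — Sum components: V_total = -216.6 + j100.2 V.
Step 3 — Convert to polar: |V_total| = 238.7 V, ∠V_total = 155.2°.

V_total = 238.7∠155.2° V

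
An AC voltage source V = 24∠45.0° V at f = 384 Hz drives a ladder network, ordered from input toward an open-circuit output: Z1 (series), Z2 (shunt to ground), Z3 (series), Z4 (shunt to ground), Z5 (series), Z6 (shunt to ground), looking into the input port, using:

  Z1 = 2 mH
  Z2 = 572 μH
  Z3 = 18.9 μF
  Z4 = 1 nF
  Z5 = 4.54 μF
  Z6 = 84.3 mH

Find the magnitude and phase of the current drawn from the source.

Step 1 — Angular frequency: ω = 2π·f = 2π·384 = 2413 rad/s.
Step 2 — Component impedances:
  Z1: Z = jωL = j·2413·0.002 = 0 + j4.825 Ω
  Z2: Z = jωL = j·2413·0.000572 = 0 + j1.38 Ω
  Z3: Z = 1/(jωC) = -j/(ω·C) = 0 - j21.93 Ω
  Z4: Z = 1/(jωC) = -j/(ω·C) = 0 - j4.145e+05 Ω
  Z5: Z = 1/(jωC) = -j/(ω·C) = 0 - j91.29 Ω
  Z6: Z = jωL = j·2413·0.0843 = 0 + j203.4 Ω
Step 3 — Ladder network (open output): work backward from the far end, alternating series and parallel combinations. Z_in = 0 + j6.185 Ω = 6.185∠90.0° Ω.
Step 4 — Source phasor: V = 24∠45.0° V = 16.97 + j16.97 V.
Step 5 — Ohm's law: I = V / Z_total = (16.97 + j16.97) / (0 + j6.185) = 2.744 - j2.744 A.
Step 6 — Convert to polar: |I| = 3.88 A, ∠I = -45.0°.

I = 3.88∠-45.0° A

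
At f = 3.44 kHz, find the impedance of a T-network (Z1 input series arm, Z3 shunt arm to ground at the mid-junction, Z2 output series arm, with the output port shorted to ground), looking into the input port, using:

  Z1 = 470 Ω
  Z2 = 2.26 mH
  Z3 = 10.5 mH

Step 1 — Angular frequency: ω = 2π·f = 2π·3440 = 2.161e+04 rad/s.
Step 2 — Component impedances:
  Z1: Z = R = 470 Ω
  Z2: Z = jωL = j·2.161e+04·0.00226 = 0 + j48.85 Ω
  Z3: Z = jωL = j·2.161e+04·0.0105 = 0 + j226.9 Ω
Step 3 — With the output port shorted to ground, the output series arm Z2 runs from the junction to ground; the shunt arm Z3 also runs from the junction to ground. They appear in parallel: Z3 || Z2 = 0 + j40.2 Ω.
Step 4 — Series with input arm Z1: Z_in = Z1 + (Z3 || Z2) = 470 + j40.2 Ω = 471.7∠4.9° Ω.

Z = 470 + j40.2 Ω = 471.7∠4.9° Ω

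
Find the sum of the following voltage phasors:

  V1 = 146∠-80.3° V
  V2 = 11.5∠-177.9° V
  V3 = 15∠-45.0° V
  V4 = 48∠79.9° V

Step 1 — Convert each phasor to rectangular form:
  V1 = 146·(cos(-80.3°) + j·sin(-80.3°)) = 24.6 - j143.9 V
  V2 = 11.5·(cos(-177.9°) + j·sin(-177.9°)) = -11.49 - j0.4214 V
  V3 = 15·(cos(-45.0°) + j·sin(-45.0°)) = 10.61 - j10.61 V
  V4 = 48·(cos(79.9°) + j·sin(79.9°)) = 8.418 + j47.26 V
Step 2 — Sum components: V_total = 32.13 - j107.7 V.
Step 3 — Convert to polar: |V_total| = 112.4 V, ∠V_total = -73.4°.

V_total = 112.4∠-73.4° V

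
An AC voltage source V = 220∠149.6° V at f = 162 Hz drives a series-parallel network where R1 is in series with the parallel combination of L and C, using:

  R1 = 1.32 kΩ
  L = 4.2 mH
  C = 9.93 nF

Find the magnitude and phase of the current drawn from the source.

Step 1 — Angular frequency: ω = 2π·f = 2π·162 = 1018 rad/s.
Step 2 — Component impedances:
  R1: Z = R = 1320 Ω
  L: Z = jωL = j·1018·0.0042 = 0 + j4.275 Ω
  C: Z = 1/(jωC) = -j/(ω·C) = 0 - j9.894e+04 Ω
Step 3 — Parallel branch: L || C = 1/(1/L + 1/C) = 0 + j4.275 Ω.
Step 4 — Series with R1: Z_total = R1 + (L || C) = 1320 + j4.275 Ω = 1320∠0.2° Ω.
Step 5 — Source phasor: V = 220∠149.6° V = -189.8 + j111.3 V.
Step 6 — Ohm's law: I = V / Z_total = (-189.8 + j111.3) / (1320 + j4.275) = -0.1435 + j0.0848 A.
Step 7 — Convert to polar: |I| = 0.1667 A, ∠I = 149.4°.

I = 0.1667∠149.4° A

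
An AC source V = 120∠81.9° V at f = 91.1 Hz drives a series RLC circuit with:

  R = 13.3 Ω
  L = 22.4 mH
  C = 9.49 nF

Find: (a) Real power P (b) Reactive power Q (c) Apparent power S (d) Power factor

Step 1 — Angular frequency: ω = 2π·f = 2π·91.1 = 572.4 rad/s.
Step 2 — Component impedances:
  R: Z = R = 13.3 Ω
  L: Z = jωL = j·572.4·0.0224 = 0 + j12.82 Ω
  C: Z = 1/(jωC) = -j/(ω·C) = 0 - j1.841e+05 Ω
Step 3 — Series combination: Z_total = R + L + C = 13.3 - j1.841e+05 Ω = 1.841e+05∠-90.0° Ω.
Step 4 — Source phasor: V = 120∠81.9° V = 16.91 + j118.8 V.
Step 5 — Current: I = V / Z = -0.0006454 + j9.19e-05 A = 0.0006519∠171.9° A.
Step 6 — Complex power: S = V·I* = 5.652e-06 - j0.07823 VA.
Step 7 — Real power: P = Re(S) = 5.652e-06 W.
Step 8 — Reactive power: Q = Im(S) = -0.07823 VAR.
Step 9 — Apparent power: |S| = 0.07823 VA.
Step 10 — Power factor: PF = P/|S| = 7.225e-05 (leading).

(a) P = 5.652e-06 W  (b) Q = -0.07823 VAR  (c) S = 0.07823 VA  (d) PF = 7.225e-05 (leading)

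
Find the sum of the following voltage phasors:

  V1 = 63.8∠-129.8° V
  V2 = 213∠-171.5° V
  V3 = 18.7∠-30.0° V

Step 1 — Convert each phasor to rectangular form:
  V1 = 63.8·(cos(-129.8°) + j·sin(-129.8°)) = -40.84 - j49.02 V
  V2 = 213·(cos(-171.5°) + j·sin(-171.5°)) = -210.7 - j31.48 V
  V3 = 18.7·(cos(-30.0°) + j·sin(-30.0°)) = 16.19 - j9.35 V
Step 2 — Sum components: V_total = -235.3 - j89.85 V.
Step 3 — Convert to polar: |V_total| = 251.9 V, ∠V_total = -159.1°.

V_total = 251.9∠-159.1° V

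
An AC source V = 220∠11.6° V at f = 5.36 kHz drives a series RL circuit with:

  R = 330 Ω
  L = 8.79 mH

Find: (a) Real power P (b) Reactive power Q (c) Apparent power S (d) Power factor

Step 1 — Angular frequency: ω = 2π·f = 2π·5360 = 3.368e+04 rad/s.
Step 2 — Component impedances:
  R: Z = R = 330 Ω
  L: Z = jωL = j·3.368e+04·0.00879 = 0 + j296 Ω
Step 3 — Series combination: Z_total = R + L = 330 + j296 Ω = 443.3∠41.9° Ω.
Step 4 — Source phasor: V = 220∠11.6° V = 215.5 + j44.24 V.
Step 5 — Current: I = V / Z = 0.4285 - j0.2503 A = 0.4963∠-30.3° A.
Step 6 — Complex power: S = V·I* = 81.27 + j72.9 VA.
Step 7 — Real power: P = Re(S) = 81.27 W.
Step 8 — Reactive power: Q = Im(S) = 72.9 VAR.
Step 9 — Apparent power: |S| = 109.2 VA.
Step 10 — Power factor: PF = P/|S| = 0.7444 (lagging).

(a) P = 81.27 W  (b) Q = 72.9 VAR  (c) S = 109.2 VA  (d) PF = 0.7444 (lagging)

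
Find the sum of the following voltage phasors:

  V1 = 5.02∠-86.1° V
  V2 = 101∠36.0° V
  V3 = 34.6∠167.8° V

Step 1 — Convert each phasor to rectangular form:
  V1 = 5.02·(cos(-86.1°) + j·sin(-86.1°)) = 0.3414 - j5.008 V
  V2 = 101·(cos(36.0°) + j·sin(36.0°)) = 81.71 + j59.37 V
  V3 = 34.6·(cos(167.8°) + j·sin(167.8°)) = -33.82 + j7.312 V
Step 2 — Sum components: V_total = 48.23 + j61.67 V.
Step 3 — Convert to polar: |V_total| = 78.29 V, ∠V_total = 52.0°.

V_total = 78.29∠52.0° V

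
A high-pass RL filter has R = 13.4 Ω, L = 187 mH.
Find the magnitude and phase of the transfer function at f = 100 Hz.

Step 1 — Angular frequency: ω = 2π·100 = 628.3 rad/s.
Step 2 — Transfer function: H(jω) = jωL/(R + jωL).
Step 3 — Numerator jωL = j·117.5; denominator R + jωL = 13.4 + j117.5.
Step 4 — H = 0.9872 + j0.1126.
Step 5 — Magnitude: |H| = 0.9936 (-0.1 dB); phase: φ = 6.5°.

|H| = 0.9936 (-0.1 dB), φ = 6.5°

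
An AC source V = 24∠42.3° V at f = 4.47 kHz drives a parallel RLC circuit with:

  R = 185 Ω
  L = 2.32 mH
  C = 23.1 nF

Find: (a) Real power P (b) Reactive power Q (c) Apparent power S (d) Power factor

Step 1 — Angular frequency: ω = 2π·f = 2π·4470 = 2.809e+04 rad/s.
Step 2 — Component impedances:
  R: Z = R = 185 Ω
  L: Z = jωL = j·2.809e+04·0.00232 = 0 + j65.16 Ω
  C: Z = 1/(jωC) = -j/(ω·C) = 0 - j1541 Ω
Step 3 — Parallel combination: 1/Z_total = 1/R + 1/L + 1/C; Z_total = 22.04 + j59.93 Ω = 63.85∠69.8° Ω.
Step 4 — Source phasor: V = 24∠42.3° V = 17.75 + j16.15 V.
Step 5 — Current: I = V / Z = 0.3334 - j0.1736 A = 0.3759∠-27.5° A.
Step 6 — Complex power: S = V·I* = 3.114 + j8.466 VA.
Step 7 — Real power: P = Re(S) = 3.114 W.
Step 8 — Reactive power: Q = Im(S) = 8.466 VAR.
Step 9 — Apparent power: |S| = 9.021 VA.
Step 10 — Power factor: PF = P/|S| = 0.3452 (lagging).

(a) P = 3.114 W  (b) Q = 8.466 VAR  (c) S = 9.021 VA  (d) PF = 0.3452 (lagging)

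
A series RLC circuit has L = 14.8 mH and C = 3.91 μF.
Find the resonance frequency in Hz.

Step 1 — Resonance condition Im(Z)=0 gives ω₀ = 1/√(LC).
Step 2 — ω₀ = 1/√(0.0148·3.91e-06) = 4157 rad/s.
Step 3 — f₀ = ω₀/(2π) = 661.6 Hz.

f₀ = 661.6 Hz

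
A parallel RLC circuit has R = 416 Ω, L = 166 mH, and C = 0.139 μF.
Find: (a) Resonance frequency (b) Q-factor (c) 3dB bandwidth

Step 1 — Resonance: ω₀ = 1/√(LC) = 1/√(0.166·1.39e-07) = 6583 rad/s.
Step 2 — f₀ = ω₀/(2π) = 1048 Hz.
Step 3 — Parallel Q: Q = R/(ω₀L) = 416/(6583·0.166) = 0.3807.
Step 4 — Bandwidth: Δω = ω₀/Q = 1.729e+04 rad/s; BW = Δω/(2π) = 2752 Hz.

(a) f₀ = 1048 Hz  (b) Q = 0.3807  (c) BW = 2752 Hz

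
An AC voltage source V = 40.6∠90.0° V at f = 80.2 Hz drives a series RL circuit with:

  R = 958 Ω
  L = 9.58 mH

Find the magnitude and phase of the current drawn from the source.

Step 1 — Angular frequency: ω = 2π·f = 2π·80.2 = 503.9 rad/s.
Step 2 — Component impedances:
  R: Z = R = 958 Ω
  L: Z = jωL = j·503.9·0.00958 = 0 + j4.827 Ω
Step 3 — Series combination: Z_total = R + L = 958 + j4.827 Ω = 958∠0.3° Ω.
Step 4 — Source phasor: V = 40.6∠90.0° V = 0 + j40.6 V.
Step 5 — Ohm's law: I = V / Z_total = (0 + j40.6) / (958 + j4.827) = 0.0002136 + j0.04238 A.
Step 6 — Convert to polar: |I| = 0.04238 A, ∠I = 89.7°.

I = 0.04238∠89.7° A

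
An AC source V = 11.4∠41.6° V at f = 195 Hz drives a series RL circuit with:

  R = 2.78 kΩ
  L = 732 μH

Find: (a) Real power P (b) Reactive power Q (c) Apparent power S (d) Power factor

Step 1 — Angular frequency: ω = 2π·f = 2π·195 = 1225 rad/s.
Step 2 — Component impedances:
  R: Z = R = 2780 Ω
  L: Z = jωL = j·1225·0.000732 = 0 + j0.8969 Ω
Step 3 — Series combination: Z_total = R + L = 2780 + j0.8969 Ω = 2780∠0.0° Ω.
Step 4 — Source phasor: V = 11.4∠41.6° V = 8.525 + j7.569 V.
Step 5 — Current: I = V / Z = 0.003067 + j0.002722 A = 0.004101∠41.6° A.
Step 6 — Complex power: S = V·I* = 0.04675 + j1.508e-05 VA.
Step 7 — Real power: P = Re(S) = 0.04675 W.
Step 8 — Reactive power: Q = Im(S) = 1.508e-05 VAR.
Step 9 — Apparent power: |S| = 0.04675 VA.
Step 10 — Power factor: PF = P/|S| = 1 (lagging).

(a) P = 0.04675 W  (b) Q = 1.508e-05 VAR  (c) S = 0.04675 VA  (d) PF = 1 (lagging)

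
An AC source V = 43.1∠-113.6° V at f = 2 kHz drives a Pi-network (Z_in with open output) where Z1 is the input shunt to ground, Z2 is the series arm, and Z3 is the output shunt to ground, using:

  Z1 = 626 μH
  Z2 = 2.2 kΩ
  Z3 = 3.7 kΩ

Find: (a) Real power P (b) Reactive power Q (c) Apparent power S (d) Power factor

Step 1 — Angular frequency: ω = 2π·f = 2π·2000 = 1.257e+04 rad/s.
Step 2 — Component impedances:
  Z1: Z = jωL = j·1.257e+04·0.000626 = 0 + j7.867 Ω
  Z2: Z = R = 2200 Ω
  Z3: Z = R = 3700 Ω
Step 3 — With open output, the series arm Z2 and the output shunt Z3 appear in series to ground: Z2 + Z3 = 5900 Ω.
Step 4 — Parallel with input shunt Z1: Z_in = Z1 || (Z2 + Z3) = 0.01049 + j7.867 Ω = 7.867∠89.9° Ω.
Step 5 — Source phasor: V = 43.1∠-113.6° V = -17.26 - j39.5 V.
Step 6 — Current: I = V / Z = -5.024 + j2.187 A = 5.479∠156.5° A.
Step 7 — Complex power: S = V·I* = 0.3148 + j236.1 VA.
Step 8 — Real power: P = Re(S) = 0.3148 W.
Step 9 — Reactive power: Q = Im(S) = 236.1 VAR.
Step 10 — Apparent power: |S| = 236.1 VA.
Step 11 — Power factor: PF = P/|S| = 0.001333 (lagging).

(a) P = 0.3148 W  (b) Q = 236.1 VAR  (c) S = 236.1 VA  (d) PF = 0.001333 (lagging)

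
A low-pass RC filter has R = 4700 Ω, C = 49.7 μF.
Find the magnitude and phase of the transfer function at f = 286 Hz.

Step 1 — Angular frequency: ω = 2π·286 = 1797 rad/s.
Step 2 — Transfer function: H(jω) = 1/(1 + jωRC).
Step 3 — Denominator: 1 + jωRC = 1 + j·1797·4700·4.97e-05 = 1 + j419.8.
Step 4 — H = 5.675e-06 - j0.002382.
Step 5 — Magnitude: |H| = 0.002382 (-52.5 dB); phase: φ = -89.9°.

|H| = 0.002382 (-52.5 dB), φ = -89.9°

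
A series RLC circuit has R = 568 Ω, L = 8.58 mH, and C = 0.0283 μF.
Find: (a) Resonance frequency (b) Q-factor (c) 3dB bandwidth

Step 1 — Resonance: ω₀ = 1/√(LC) = 1/√(0.00858·2.83e-08) = 6.417e+04 rad/s.
Step 2 — f₀ = ω₀/(2π) = 1.021e+04 Hz.
Step 3 — Series Q: Q = ω₀L/R = 6.417e+04·0.00858/568 = 0.9694.
Step 4 — Bandwidth: Δω = ω₀/Q = 6.62e+04 rad/s; BW = Δω/(2π) = 1.054e+04 Hz.

(a) f₀ = 1.021e+04 Hz  (b) Q = 0.9694  (c) BW = 1.054e+04 Hz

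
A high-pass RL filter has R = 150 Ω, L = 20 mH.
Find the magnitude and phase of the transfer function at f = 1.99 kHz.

Step 1 — Angular frequency: ω = 2π·1990 = 1.25e+04 rad/s.
Step 2 — Transfer function: H(jω) = jωL/(R + jωL).
Step 3 — Numerator jωL = j·250.1; denominator R + jωL = 150 + j250.1.
Step 4 — H = 0.7354 + j0.4411.
Step 5 — Magnitude: |H| = 0.8576 (-1.3 dB); phase: φ = 31.0°.

|H| = 0.8576 (-1.3 dB), φ = 31.0°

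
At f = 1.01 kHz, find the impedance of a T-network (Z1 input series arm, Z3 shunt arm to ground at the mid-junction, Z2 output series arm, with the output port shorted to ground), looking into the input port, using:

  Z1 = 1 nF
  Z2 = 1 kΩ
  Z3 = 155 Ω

Step 1 — Angular frequency: ω = 2π·f = 2π·1010 = 6346 rad/s.
Step 2 — Component impedances:
  Z1: Z = 1/(jωC) = -j/(ω·C) = 0 - j1.576e+05 Ω
  Z2: Z = R = 1000 Ω
  Z3: Z = R = 155 Ω
Step 3 — With the output port shorted to ground, the output series arm Z2 runs from the junction to ground; the shunt arm Z3 also runs from the junction to ground. They appear in parallel: Z3 || Z2 = 134.2 Ω.
Step 4 — Series with input arm Z1: Z_in = Z1 + (Z3 || Z2) = 134.2 - j1.576e+05 Ω = 1.576e+05∠-90.0° Ω.

Z = 134.2 - j1.576e+05 Ω = 1.576e+05∠-90.0° Ω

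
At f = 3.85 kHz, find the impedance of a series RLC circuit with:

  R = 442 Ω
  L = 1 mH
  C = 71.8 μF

Step 1 — Angular frequency: ω = 2π·f = 2π·3850 = 2.419e+04 rad/s.
Step 2 — Component impedances:
  R: Z = R = 442 Ω
  L: Z = jωL = j·2.419e+04·0.001 = 0 + j24.19 Ω
  C: Z = 1/(jωC) = -j/(ω·C) = 0 - j0.5758 Ω
Step 3 — Series combination: Z_total = R + L + C = 442 + j23.61 Ω = 442.6∠3.1° Ω.

Z = 442 + j23.61 Ω = 442.6∠3.1° Ω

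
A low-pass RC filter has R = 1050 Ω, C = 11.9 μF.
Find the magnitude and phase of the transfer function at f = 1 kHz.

Step 1 — Angular frequency: ω = 2π·1000 = 6283 rad/s.
Step 2 — Transfer function: H(jω) = 1/(1 + jωRC).
Step 3 — Denominator: 1 + jωRC = 1 + j·6283·1050·1.19e-05 = 1 + j78.51.
Step 4 — H = 0.0001622 - j0.01274.
Step 5 — Magnitude: |H| = 0.01274 (-37.9 dB); phase: φ = -89.3°.

|H| = 0.01274 (-37.9 dB), φ = -89.3°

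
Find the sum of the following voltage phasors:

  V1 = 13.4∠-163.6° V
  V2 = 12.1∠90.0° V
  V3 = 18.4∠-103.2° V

Step 1 — Convert each phasor to rectangular form:
  V1 = 13.4·(cos(-163.6°) + j·sin(-163.6°)) = -12.85 - j3.783 V
  V2 = 12.1·(cos(90.0°) + j·sin(90.0°)) = 0 + j12.1 V
  V3 = 18.4·(cos(-103.2°) + j·sin(-103.2°)) = -4.202 - j17.91 V
Step 2 — Sum components: V_total = -17.06 - j9.597 V.
Step 3 — Convert to polar: |V_total| = 19.57 V, ∠V_total = -150.6°.

V_total = 19.57∠-150.6° V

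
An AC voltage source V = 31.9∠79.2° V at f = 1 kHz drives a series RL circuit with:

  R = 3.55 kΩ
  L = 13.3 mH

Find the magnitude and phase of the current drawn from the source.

Step 1 — Angular frequency: ω = 2π·f = 2π·1000 = 6283 rad/s.
Step 2 — Component impedances:
  R: Z = R = 3550 Ω
  L: Z = jωL = j·6283·0.0133 = 0 + j83.57 Ω
Step 3 — Series combination: Z_total = R + L = 3550 + j83.57 Ω = 3551∠1.3° Ω.
Step 4 — Source phasor: V = 31.9∠79.2° V = 5.977 + j31.33 V.
Step 5 — Ohm's law: I = V / Z_total = (5.977 + j31.33) / (3550 + j83.57) = 0.001891 + j0.008782 A.
Step 6 — Convert to polar: |I| = 0.008983 A, ∠I = 77.9°.

I = 0.008983∠77.9° A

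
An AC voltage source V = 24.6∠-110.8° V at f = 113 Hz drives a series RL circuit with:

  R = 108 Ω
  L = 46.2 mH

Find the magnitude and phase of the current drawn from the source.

Step 1 — Angular frequency: ω = 2π·f = 2π·113 = 710 rad/s.
Step 2 — Component impedances:
  R: Z = R = 108 Ω
  L: Z = jωL = j·710·0.0462 = 0 + j32.8 Ω
Step 3 — Series combination: Z_total = R + L = 108 + j32.8 Ω = 112.9∠16.9° Ω.
Step 4 — Source phasor: V = 24.6∠-110.8° V = -8.736 - j23 V.
Step 5 — Ohm's law: I = V / Z_total = (-8.736 - j23) / (108 + j32.8) = -0.1333 - j0.1725 A.
Step 6 — Convert to polar: |I| = 0.2179 A, ∠I = -127.7°.

I = 0.2179∠-127.7° A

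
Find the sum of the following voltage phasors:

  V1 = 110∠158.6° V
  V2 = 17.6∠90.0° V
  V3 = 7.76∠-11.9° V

Step 1 — Convert each phasor to rectangular form:
  V1 = 110·(cos(158.6°) + j·sin(158.6°)) = -102.4 + j40.14 V
  V2 = 17.6·(cos(90.0°) + j·sin(90.0°)) = 0 + j17.6 V
  V3 = 7.76·(cos(-11.9°) + j·sin(-11.9°)) = 7.593 - j1.6 V
Step 2 — Sum components: V_total = -94.82 + j56.14 V.
Step 3 — Convert to polar: |V_total| = 110.2 V, ∠V_total = 149.4°.

V_total = 110.2∠149.4° V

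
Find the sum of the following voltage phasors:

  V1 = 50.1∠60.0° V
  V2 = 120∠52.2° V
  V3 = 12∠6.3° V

Step 1 — Convert each phasor to rectangular form:
  V1 = 50.1·(cos(60.0°) + j·sin(60.0°)) = 25.05 + j43.39 V
  V2 = 120·(cos(52.2°) + j·sin(52.2°)) = 73.55 + j94.82 V
  V3 = 12·(cos(6.3°) + j·sin(6.3°)) = 11.93 + j1.317 V
Step 2 — Sum components: V_total = 110.5 + j139.5 V.
Step 3 — Convert to polar: |V_total| = 178 V, ∠V_total = 51.6°.

V_total = 178∠51.6° V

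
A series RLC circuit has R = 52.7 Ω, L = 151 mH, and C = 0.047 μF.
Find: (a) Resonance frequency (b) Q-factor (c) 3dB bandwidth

Step 1 — Resonance: ω₀ = 1/√(LC) = 1/√(0.151·4.7e-08) = 1.187e+04 rad/s.
Step 2 — f₀ = ω₀/(2π) = 1889 Hz.
Step 3 — Series Q: Q = ω₀L/R = 1.187e+04·0.151/52.7 = 34.01.
Step 4 — Bandwidth: Δω = ω₀/Q = 349 rad/s; BW = Δω/(2π) = 55.55 Hz.

(a) f₀ = 1889 Hz  (b) Q = 34.01  (c) BW = 55.55 Hz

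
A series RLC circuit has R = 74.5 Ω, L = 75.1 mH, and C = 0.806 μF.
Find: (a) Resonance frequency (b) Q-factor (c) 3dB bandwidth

Step 1 — Resonance: ω₀ = 1/√(LC) = 1/√(0.0751·8.06e-07) = 4065 rad/s.
Step 2 — f₀ = ω₀/(2π) = 646.9 Hz.
Step 3 — Series Q: Q = ω₀L/R = 4065·0.0751/74.5 = 4.097.
Step 4 — Bandwidth: Δω = ω₀/Q = 992 rad/s; BW = Δω/(2π) = 157.9 Hz.

(a) f₀ = 646.9 Hz  (b) Q = 4.097  (c) BW = 157.9 Hz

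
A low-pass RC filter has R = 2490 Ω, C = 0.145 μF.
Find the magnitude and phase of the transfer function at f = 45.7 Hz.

Step 1 — Angular frequency: ω = 2π·45.7 = 287.1 rad/s.
Step 2 — Transfer function: H(jω) = 1/(1 + jωRC).
Step 3 — Denominator: 1 + jωRC = 1 + j·287.1·2490·1.45e-07 = 1 + j0.1037.
Step 4 — H = 0.9894 - j0.1026.
Step 5 — Magnitude: |H| = 0.9947 (-0.0 dB); phase: φ = -5.9°.

|H| = 0.9947 (-0.0 dB), φ = -5.9°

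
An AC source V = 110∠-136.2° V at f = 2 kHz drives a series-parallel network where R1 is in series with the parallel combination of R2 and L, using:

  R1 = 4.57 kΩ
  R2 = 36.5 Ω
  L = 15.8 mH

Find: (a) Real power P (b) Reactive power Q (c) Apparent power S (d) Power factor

Step 1 — Angular frequency: ω = 2π·f = 2π·2000 = 1.257e+04 rad/s.
Step 2 — Component impedances:
  R1: Z = R = 4570 Ω
  R2: Z = R = 36.5 Ω
  L: Z = jωL = j·1.257e+04·0.0158 = 0 + j198.5 Ω
Step 3 — Parallel branch: R2 || L = 1/(1/R2 + 1/L) = 35.31 + j6.491 Ω.
Step 4 — Series with R1: Z_total = R1 + (R2 || L) = 4605 + j6.491 Ω = 4605∠0.1° Ω.
Step 5 — Source phasor: V = 110∠-136.2° V = -79.39 - j76.14 V.
Step 6 — Current: I = V / Z = -0.01726 - j0.01651 A = 0.02389∠-136.3° A.
Step 7 — Complex power: S = V·I* = 2.627 + j0.003703 VA.
Step 8 — Real power: P = Re(S) = 2.627 W.
Step 9 — Reactive power: Q = Im(S) = 0.003703 VAR.
Step 10 — Apparent power: |S| = 2.627 VA.
Step 11 — Power factor: PF = P/|S| = 1 (lagging).

(a) P = 2.627 W  (b) Q = 0.003703 VAR  (c) S = 2.627 VA  (d) PF = 1 (lagging)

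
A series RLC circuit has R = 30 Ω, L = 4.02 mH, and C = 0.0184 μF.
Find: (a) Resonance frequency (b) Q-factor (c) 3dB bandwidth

Step 1 — Resonance condition Im(Z)=0 gives ω₀ = 1/√(LC).
Step 2 — ω₀ = 1/√(0.00402·1.84e-08) = 1.163e+05 rad/s.
Step 3 — f₀ = ω₀/(2π) = 1.851e+04 Hz.
Step 4 — Series Q: Q = ω₀L/R = 1.163e+05·0.00402/30 = 15.58.
Step 5 — 3dB bandwidth: Δω = ω₀/Q = 7463 rad/s; BW = Δω/(2π) = 1188 Hz.

(a) f₀ = 1.851e+04 Hz  (b) Q = 15.58  (c) BW = 1188 Hz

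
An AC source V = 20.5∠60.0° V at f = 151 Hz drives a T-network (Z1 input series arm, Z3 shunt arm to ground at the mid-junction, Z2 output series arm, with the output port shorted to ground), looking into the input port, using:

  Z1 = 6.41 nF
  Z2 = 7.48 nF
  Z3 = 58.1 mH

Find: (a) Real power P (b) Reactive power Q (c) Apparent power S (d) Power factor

Step 1 — Angular frequency: ω = 2π·f = 2π·151 = 948.8 rad/s.
Step 2 — Component impedances:
  Z1: Z = 1/(jωC) = -j/(ω·C) = 0 - j1.644e+05 Ω
  Z2: Z = 1/(jωC) = -j/(ω·C) = 0 - j1.409e+05 Ω
  Z3: Z = jωL = j·948.8·0.0581 = 0 + j55.12 Ω
Step 3 — With the output port shorted to ground, the output series arm Z2 runs from the junction to ground; the shunt arm Z3 also runs from the junction to ground. They appear in parallel: Z3 || Z2 = 0 + j55.14 Ω.
Step 4 — Series with input arm Z1: Z_in = Z1 + (Z3 || Z2) = 0 - j1.644e+05 Ω = 1.644e+05∠-90.0° Ω.
Step 5 — Source phasor: V = 20.5∠60.0° V = 10.25 + j17.75 V.
Step 6 — Current: I = V / Z = -0.000108 + j6.236e-05 A = 0.0001247∠150.0° A.
Step 7 — Complex power: S = V·I* = 0 - j0.002557 VA.
Step 8 — Real power: P = Re(S) = 0 W.
Step 9 — Reactive power: Q = Im(S) = -0.002557 VAR.
Step 10 — Apparent power: |S| = 0.002557 VA.
Step 11 — Power factor: PF = P/|S| = 0 (leading).

(a) P = 0 W  (b) Q = -0.002557 VAR  (c) S = 0.002557 VA  (d) PF = 0 (leading)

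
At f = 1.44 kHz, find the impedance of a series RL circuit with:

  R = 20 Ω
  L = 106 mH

Step 1 — Angular frequency: ω = 2π·f = 2π·1440 = 9048 rad/s.
Step 2 — Component impedances:
  R: Z = R = 20 Ω
  L: Z = jωL = j·9048·0.106 = 0 + j959.1 Ω
Step 3 — Series combination: Z_total = R + L = 20 + j959.1 Ω = 959.3∠88.8° Ω.

Z = 20 + j959.1 Ω = 959.3∠88.8° Ω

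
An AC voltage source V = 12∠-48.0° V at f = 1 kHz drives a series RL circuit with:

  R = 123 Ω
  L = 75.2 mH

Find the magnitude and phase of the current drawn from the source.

Step 1 — Angular frequency: ω = 2π·f = 2π·1000 = 6283 rad/s.
Step 2 — Component impedances:
  R: Z = R = 123 Ω
  L: Z = jωL = j·6283·0.0752 = 0 + j472.5 Ω
Step 3 — Series combination: Z_total = R + L = 123 + j472.5 Ω = 488.2∠75.4° Ω.
Step 4 — Source phasor: V = 12∠-48.0° V = 8.03 - j8.918 V.
Step 5 — Ohm's law: I = V / Z_total = (8.03 - j8.918) / (123 + j472.5) = -0.01353 - j0.02052 A.
Step 6 — Convert to polar: |I| = 0.02458 A, ∠I = -123.4°.

I = 0.02458∠-123.4° A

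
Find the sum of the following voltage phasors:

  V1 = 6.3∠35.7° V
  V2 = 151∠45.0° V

Step 1 — Convert each phasor to rectangular form:
  V1 = 6.3·(cos(35.7°) + j·sin(35.7°)) = 5.116 + j3.676 V
  V2 = 151·(cos(45.0°) + j·sin(45.0°)) = 106.8 + j106.8 V
Step 2 — Sum components: V_total = 111.9 + j110.4 V.
Step 3 — Convert to polar: |V_total| = 157.2 V, ∠V_total = 44.6°.

V_total = 157.2∠44.6° V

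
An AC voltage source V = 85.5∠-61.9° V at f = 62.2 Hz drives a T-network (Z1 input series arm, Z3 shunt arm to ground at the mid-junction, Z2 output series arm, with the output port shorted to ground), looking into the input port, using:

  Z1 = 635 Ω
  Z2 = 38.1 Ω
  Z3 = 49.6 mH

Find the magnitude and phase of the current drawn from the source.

Step 1 — Angular frequency: ω = 2π·f = 2π·62.2 = 390.8 rad/s.
Step 2 — Component impedances:
  Z1: Z = R = 635 Ω
  Z2: Z = R = 38.1 Ω
  Z3: Z = jωL = j·390.8·0.0496 = 0 + j19.38 Ω
Step 3 — With the output port shorted to ground, the output series arm Z2 runs from the junction to ground; the shunt arm Z3 also runs from the junction to ground. They appear in parallel: Z3 || Z2 = 7.834 + j15.4 Ω.
Step 4 — Series with input arm Z1: Z_in = Z1 + (Z3 || Z2) = 642.8 + j15.4 Ω = 643∠1.4° Ω.
Step 5 — Source phasor: V = 85.5∠-61.9° V = 40.27 - j75.42 V.
Step 6 — Ohm's law: I = V / Z_total = (40.27 - j75.42) / (642.8 + j15.4) = 0.0598 - j0.1188 A.
Step 7 — Convert to polar: |I| = 0.133 A, ∠I = -63.3°.

I = 0.133∠-63.3° A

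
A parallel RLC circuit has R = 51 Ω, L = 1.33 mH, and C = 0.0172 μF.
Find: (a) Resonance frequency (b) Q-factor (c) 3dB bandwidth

Step 1 — Resonance: ω₀ = 1/√(LC) = 1/√(0.00133·1.72e-08) = 2.091e+05 rad/s.
Step 2 — f₀ = ω₀/(2π) = 3.328e+04 Hz.
Step 3 — Parallel Q: Q = R/(ω₀L) = 51/(2.091e+05·0.00133) = 0.1834.
Step 4 — Bandwidth: Δω = ω₀/Q = 1.14e+06 rad/s; BW = Δω/(2π) = 1.814e+05 Hz.

(a) f₀ = 3.328e+04 Hz  (b) Q = 0.1834  (c) BW = 1.814e+05 Hz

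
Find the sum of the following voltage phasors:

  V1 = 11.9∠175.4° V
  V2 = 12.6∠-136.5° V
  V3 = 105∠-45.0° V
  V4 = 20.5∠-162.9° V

Step 1 — Convert each phasor to rectangular form:
  V1 = 11.9·(cos(175.4°) + j·sin(175.4°)) = -11.86 + j0.9544 V
  V2 = 12.6·(cos(-136.5°) + j·sin(-136.5°)) = -9.14 - j8.673 V
  V3 = 105·(cos(-45.0°) + j·sin(-45.0°)) = 74.25 - j74.25 V
  V4 = 20.5·(cos(-162.9°) + j·sin(-162.9°)) = -19.59 - j6.028 V
Step 2 — Sum components: V_total = 33.65 - j87.99 V.
Step 3 — Convert to polar: |V_total| = 94.21 V, ∠V_total = -69.1°.

V_total = 94.21∠-69.1° V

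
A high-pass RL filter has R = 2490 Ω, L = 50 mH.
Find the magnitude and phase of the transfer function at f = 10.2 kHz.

Step 1 — Angular frequency: ω = 2π·1.02e+04 = 6.409e+04 rad/s.
Step 2 — Transfer function: H(jω) = jωL/(R + jωL).
Step 3 — Numerator jωL = j·3204; denominator R + jωL = 2490 + j3204.
Step 4 — H = 0.6235 + j0.4845.
Step 5 — Magnitude: |H| = 0.7896 (-2.1 dB); phase: φ = 37.8°.

|H| = 0.7896 (-2.1 dB), φ = 37.8°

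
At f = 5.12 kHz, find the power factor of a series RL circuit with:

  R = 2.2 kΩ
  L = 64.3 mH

Step 1 — Angular frequency: ω = 2π·f = 2π·5120 = 3.217e+04 rad/s.
Step 2 — Component impedances:
  R: Z = R = 2200 Ω
  L: Z = jωL = j·3.217e+04·0.0643 = 0 + j2069 Ω
Step 3 — Series combination: Z_total = R + L = 2200 + j2069 Ω = 3020∠43.2° Ω.
Step 4 — Power factor: PF = cos(φ) = Re(Z)/|Z| = 2200/3020 = 0.7285.
Step 5 — Type: Im(Z) = 2069 ⇒ lagging (phase φ = 43.2°).

PF = 0.7285 (lagging, φ = 43.2°)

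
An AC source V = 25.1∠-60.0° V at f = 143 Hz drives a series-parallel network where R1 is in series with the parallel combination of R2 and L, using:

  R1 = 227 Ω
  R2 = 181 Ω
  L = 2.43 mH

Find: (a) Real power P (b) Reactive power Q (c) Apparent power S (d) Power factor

Step 1 — Angular frequency: ω = 2π·f = 2π·143 = 898.5 rad/s.
Step 2 — Component impedances:
  R1: Z = R = 227 Ω
  R2: Z = R = 181 Ω
  L: Z = jωL = j·898.5·0.00243 = 0 + j2.183 Ω
Step 3 — Parallel branch: R2 || L = 1/(1/R2 + 1/L) = 0.02633 + j2.183 Ω.
Step 4 — Series with R1: Z_total = R1 + (R2 || L) = 227 + j2.183 Ω = 227∠0.6° Ω.
Step 5 — Source phasor: V = 25.1∠-60.0° V = 12.55 - j21.74 V.
Step 6 — Current: I = V / Z = 0.05435 - j0.09627 A = 0.1106∠-60.6° A.
Step 7 — Complex power: S = V·I* = 2.775 + j0.02668 VA.
Step 8 — Real power: P = Re(S) = 2.775 W.
Step 9 — Reactive power: Q = Im(S) = 0.02668 VAR.
Step 10 — Apparent power: |S| = 2.775 VA.
Step 11 — Power factor: PF = P/|S| = 1 (lagging).

(a) P = 2.775 W  (b) Q = 0.02668 VAR  (c) S = 2.775 VA  (d) PF = 1 (lagging)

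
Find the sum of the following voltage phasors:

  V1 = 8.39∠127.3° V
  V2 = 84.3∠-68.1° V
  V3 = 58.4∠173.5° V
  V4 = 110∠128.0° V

Step 1 — Convert each phasor to rectangular form:
  V1 = 8.39·(cos(127.3°) + j·sin(127.3°)) = -5.084 + j6.674 V
  V2 = 84.3·(cos(-68.1°) + j·sin(-68.1°)) = 31.44 - j78.22 V
  V3 = 58.4·(cos(173.5°) + j·sin(173.5°)) = -58.02 + j6.611 V
  V4 = 110·(cos(128.0°) + j·sin(128.0°)) = -67.72 + j86.68 V
Step 2 — Sum components: V_total = -99.39 + j21.75 V.
Step 3 — Convert to polar: |V_total| = 101.7 V, ∠V_total = 167.7°.

V_total = 101.7∠167.7° V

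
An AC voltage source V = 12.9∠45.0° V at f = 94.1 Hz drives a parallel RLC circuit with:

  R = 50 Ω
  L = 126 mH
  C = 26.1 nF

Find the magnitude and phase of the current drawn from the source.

Step 1 — Angular frequency: ω = 2π·f = 2π·94.1 = 591.2 rad/s.
Step 2 — Component impedances:
  R: Z = R = 50 Ω
  L: Z = jωL = j·591.2·0.126 = 0 + j74.5 Ω
  C: Z = 1/(jωC) = -j/(ω·C) = 0 - j6.48e+04 Ω
Step 3 — Parallel combination: 1/Z_total = 1/R + 1/L + 1/C; Z_total = 34.5 + j23.13 Ω = 41.53∠33.8° Ω.
Step 4 — Source phasor: V = 12.9∠45.0° V = 9.122 + j9.122 V.
Step 5 — Ohm's law: I = V / Z_total = (9.122 + j9.122) / (34.5 + j23.13) = 0.3047 + j0.06013 A.
Step 6 — Convert to polar: |I| = 0.3106 A, ∠I = 11.2°.

I = 0.3106∠11.2° A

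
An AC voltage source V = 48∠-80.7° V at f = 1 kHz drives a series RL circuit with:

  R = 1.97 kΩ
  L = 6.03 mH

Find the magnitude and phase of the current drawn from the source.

Step 1 — Angular frequency: ω = 2π·f = 2π·1000 = 6283 rad/s.
Step 2 — Component impedances:
  R: Z = R = 1970 Ω
  L: Z = jωL = j·6283·0.00603 = 0 + j37.89 Ω
Step 3 — Series combination: Z_total = R + L = 1970 + j37.89 Ω = 1970∠1.1° Ω.
Step 4 — Source phasor: V = 48∠-80.7° V = 7.757 - j47.37 V.
Step 5 — Ohm's law: I = V / Z_total = (7.757 - j47.37) / (1970 + j37.89) = 0.003474 - j0.02411 A.
Step 6 — Convert to polar: |I| = 0.02436 A, ∠I = -81.8°.

I = 0.02436∠-81.8° A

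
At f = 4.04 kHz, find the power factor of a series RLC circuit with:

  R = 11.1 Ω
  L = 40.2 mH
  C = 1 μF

Step 1 — Angular frequency: ω = 2π·f = 2π·4040 = 2.538e+04 rad/s.
Step 2 — Component impedances:
  R: Z = R = 11.1 Ω
  L: Z = jωL = j·2.538e+04·0.0402 = 0 + j1020 Ω
  C: Z = 1/(jωC) = -j/(ω·C) = 0 - j39.39 Ω
Step 3 — Series combination: Z_total = R + L + C = 11.1 + j981 Ω = 981.1∠89.4° Ω.
Step 4 — Power factor: PF = cos(φ) = Re(Z)/|Z| = 11.1/981.1 = 0.01131.
Step 5 — Type: Im(Z) = 981 ⇒ lagging (phase φ = 89.4°).

PF = 0.01131 (lagging, φ = 89.4°)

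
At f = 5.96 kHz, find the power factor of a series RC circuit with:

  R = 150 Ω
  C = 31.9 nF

Step 1 — Angular frequency: ω = 2π·f = 2π·5960 = 3.745e+04 rad/s.
Step 2 — Component impedances:
  R: Z = R = 150 Ω
  C: Z = 1/(jωC) = -j/(ω·C) = 0 - j837.1 Ω
Step 3 — Series combination: Z_total = R + C = 150 - j837.1 Ω = 850.4∠-79.8° Ω.
Step 4 — Power factor: PF = cos(φ) = Re(Z)/|Z| = 150/850.4 = 0.1764.
Step 5 — Type: Im(Z) = -837.1 ⇒ leading (phase φ = -79.8°).

PF = 0.1764 (leading, φ = -79.8°)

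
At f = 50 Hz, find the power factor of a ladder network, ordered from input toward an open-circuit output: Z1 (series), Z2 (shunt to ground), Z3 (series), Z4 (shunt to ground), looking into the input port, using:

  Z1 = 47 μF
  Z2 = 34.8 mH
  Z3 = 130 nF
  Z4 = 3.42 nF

Step 1 — Angular frequency: ω = 2π·f = 2π·50 = 314.2 rad/s.
Step 2 — Component impedances:
  Z1: Z = 1/(jωC) = -j/(ω·C) = 0 - j67.73 Ω
  Z2: Z = jωL = j·314.2·0.0348 = 0 + j10.93 Ω
  Z3: Z = 1/(jωC) = -j/(ω·C) = 0 - j2.449e+04 Ω
  Z4: Z = 1/(jωC) = -j/(ω·C) = 0 - j9.307e+05 Ω
Step 3 — Ladder network (open output): work backward from the far end, alternating series and parallel combinations. Z_in = 0 - j56.79 Ω = 56.79∠-90.0° Ω.
Step 4 — Power factor: PF = cos(φ) = Re(Z)/|Z| = 0/56.79 = 0.
Step 5 — Type: Im(Z) = -56.79 ⇒ leading (phase φ = -90.0°).

PF = 0 (leading, φ = -90.0°)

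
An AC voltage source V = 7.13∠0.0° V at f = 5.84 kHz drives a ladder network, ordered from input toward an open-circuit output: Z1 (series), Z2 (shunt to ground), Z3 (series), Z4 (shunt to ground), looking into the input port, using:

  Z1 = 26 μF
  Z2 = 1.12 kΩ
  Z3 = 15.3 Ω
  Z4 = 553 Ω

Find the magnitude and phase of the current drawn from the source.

Step 1 — Angular frequency: ω = 2π·f = 2π·5840 = 3.669e+04 rad/s.
Step 2 — Component impedances:
  Z1: Z = 1/(jωC) = -j/(ω·C) = 0 - j1.048 Ω
  Z2: Z = R = 1120 Ω
  Z3: Z = R = 15.3 Ω
  Z4: Z = R = 553 Ω
Step 3 — Ladder network (open output): work backward from the far end, alternating series and parallel combinations. Z_in = 377 - j1.048 Ω = 377∠-0.2° Ω.
Step 4 — Source phasor: V = 7.13∠0.0° V = 7.13 V.
Step 5 — Ohm's law: I = V / Z_total = (7.13) / (377 - j1.048) = 0.01891 + j5.258e-05 A.
Step 6 — Convert to polar: |I| = 0.01891 A, ∠I = 0.2°.

I = 0.01891∠0.2° A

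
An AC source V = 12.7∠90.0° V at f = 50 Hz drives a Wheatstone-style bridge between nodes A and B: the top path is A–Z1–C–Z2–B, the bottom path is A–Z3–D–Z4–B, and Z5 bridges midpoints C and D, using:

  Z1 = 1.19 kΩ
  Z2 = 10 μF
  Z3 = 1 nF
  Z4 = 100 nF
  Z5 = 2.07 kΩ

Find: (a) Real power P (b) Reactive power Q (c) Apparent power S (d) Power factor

Step 1 — Angular frequency: ω = 2π·f = 2π·50 = 314.2 rad/s.
Step 2 — Component impedances:
  Z1: Z = R = 1190 Ω
  Z2: Z = 1/(jωC) = -j/(ω·C) = 0 - j318.3 Ω
  Z3: Z = 1/(jωC) = -j/(ω·C) = 0 - j3.183e+06 Ω
  Z4: Z = 1/(jωC) = -j/(ω·C) = 0 - j3.183e+04 Ω
  Z5: Z = R = 2070 Ω
Step 3 — Bridge requires nodal analysis (the Z5 bridge couples midpoints C and D, so the two paths cannot be reduced to a simple series/parallel combination). Setting node B to ground and injecting 1 A at node A, the 3-node admittance system at A, C, D solves to V_A = Z_AB = 1190 - j315.6 Ω = 1231∠-14.9° Ω.
Step 4 — Source phasor: V = 12.7∠90.0° V = 0 + j12.7 V.
Step 5 — Current: I = V / Z = -0.002644 + j0.009969 A = 0.01031∠104.9° A.
Step 6 — Complex power: S = V·I* = 0.1266 - j0.03358 VA.
Step 7 — Real power: P = Re(S) = 0.1266 W.
Step 8 — Reactive power: Q = Im(S) = -0.03358 VAR.
Step 9 — Apparent power: |S| = 0.131 VA.
Step 10 — Power factor: PF = P/|S| = 0.9666 (leading).

(a) P = 0.1266 W  (b) Q = -0.03358 VAR  (c) S = 0.131 VA  (d) PF = 0.9666 (leading)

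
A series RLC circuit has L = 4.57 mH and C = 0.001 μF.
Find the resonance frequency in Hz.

Step 1 — Resonance condition Im(Z)=0 gives ω₀ = 1/√(LC).
Step 2 — ω₀ = 1/√(0.00457·1e-09) = 4.678e+05 rad/s.
Step 3 — f₀ = ω₀/(2π) = 7.445e+04 Hz.

f₀ = 7.445e+04 Hz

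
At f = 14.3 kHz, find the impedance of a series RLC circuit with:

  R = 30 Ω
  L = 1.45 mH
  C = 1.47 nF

Step 1 — Angular frequency: ω = 2π·f = 2π·1.43e+04 = 8.985e+04 rad/s.
Step 2 — Component impedances:
  R: Z = R = 30 Ω
  L: Z = jωL = j·8.985e+04·0.00145 = 0 + j130.3 Ω
  C: Z = 1/(jωC) = -j/(ω·C) = 0 - j7571 Ω
Step 3 — Series combination: Z_total = R + L + C = 30 - j7441 Ω = 7441∠-89.8° Ω.

Z = 30 - j7441 Ω = 7441∠-89.8° Ω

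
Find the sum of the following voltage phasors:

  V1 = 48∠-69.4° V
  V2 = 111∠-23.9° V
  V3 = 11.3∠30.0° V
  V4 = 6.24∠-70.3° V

Step 1 — Convert each phasor to rectangular form:
  V1 = 48·(cos(-69.4°) + j·sin(-69.4°)) = 16.89 - j44.93 V
  V2 = 111·(cos(-23.9°) + j·sin(-23.9°)) = 101.5 - j44.97 V
  V3 = 11.3·(cos(30.0°) + j·sin(30.0°)) = 9.786 + j5.65 V
  V4 = 6.24·(cos(-70.3°) + j·sin(-70.3°)) = 2.103 - j5.875 V
Step 2 — Sum components: V_total = 130.3 - j90.13 V.
Step 3 — Convert to polar: |V_total| = 158.4 V, ∠V_total = -34.7°.

V_total = 158.4∠-34.7° V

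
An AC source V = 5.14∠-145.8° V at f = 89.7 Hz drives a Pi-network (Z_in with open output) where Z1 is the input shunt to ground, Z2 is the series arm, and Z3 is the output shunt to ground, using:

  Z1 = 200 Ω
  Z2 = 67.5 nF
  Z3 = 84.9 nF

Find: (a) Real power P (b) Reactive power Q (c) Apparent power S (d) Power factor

Step 1 — Angular frequency: ω = 2π·f = 2π·89.7 = 563.6 rad/s.
Step 2 — Component impedances:
  Z1: Z = R = 200 Ω
  Z2: Z = 1/(jωC) = -j/(ω·C) = 0 - j2.629e+04 Ω
  Z3: Z = 1/(jωC) = -j/(ω·C) = 0 - j2.09e+04 Ω
Step 3 — With open output, the series arm Z2 and the output shunt Z3 appear in series to ground: Z2 + Z3 = 0 - j4.718e+04 Ω.
Step 4 — Parallel with input shunt Z1: Z_in = Z1 || (Z2 + Z3) = 200 - j0.8477 Ω = 200∠-0.2° Ω.
Step 5 — Source phasor: V = 5.14∠-145.8° V = -4.251 - j2.889 V.
Step 6 — Current: I = V / Z = -0.02119 - j0.01454 A = 0.0257∠-145.6° A.
Step 7 — Complex power: S = V·I* = 0.1321 - j0.0005599 VA.
Step 8 — Real power: P = Re(S) = 0.1321 W.
Step 9 — Reactive power: Q = Im(S) = -0.0005599 VAR.
Step 10 — Apparent power: |S| = 0.1321 VA.
Step 11 — Power factor: PF = P/|S| = 1 (leading).

(a) P = 0.1321 W  (b) Q = -0.0005599 VAR  (c) S = 0.1321 VA  (d) PF = 1 (leading)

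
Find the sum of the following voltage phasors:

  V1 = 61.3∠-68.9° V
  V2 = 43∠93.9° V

Step 1 — Convert each phasor to rectangular form:
  V1 = 61.3·(cos(-68.9°) + j·sin(-68.9°)) = 22.07 - j57.19 V
  V2 = 43·(cos(93.9°) + j·sin(93.9°)) = -2.925 + j42.9 V
Step 2 — Sum components: V_total = 19.14 - j14.29 V.
Step 3 — Convert to polar: |V_total| = 23.89 V, ∠V_total = -36.7°.

V_total = 23.89∠-36.7° V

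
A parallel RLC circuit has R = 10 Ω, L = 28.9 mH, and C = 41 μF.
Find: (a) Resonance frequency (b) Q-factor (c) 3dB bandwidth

Step 1 — Resonance: ω₀ = 1/√(LC) = 1/√(0.0289·4.1e-05) = 918.7 rad/s.
Step 2 — f₀ = ω₀/(2π) = 146.2 Hz.
Step 3 — Parallel Q: Q = R/(ω₀L) = 10/(918.7·0.0289) = 0.3767.
Step 4 — Bandwidth: Δω = ω₀/Q = 2439 rad/s; BW = Δω/(2π) = 388.2 Hz.

(a) f₀ = 146.2 Hz  (b) Q = 0.3767  (c) BW = 388.2 Hz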